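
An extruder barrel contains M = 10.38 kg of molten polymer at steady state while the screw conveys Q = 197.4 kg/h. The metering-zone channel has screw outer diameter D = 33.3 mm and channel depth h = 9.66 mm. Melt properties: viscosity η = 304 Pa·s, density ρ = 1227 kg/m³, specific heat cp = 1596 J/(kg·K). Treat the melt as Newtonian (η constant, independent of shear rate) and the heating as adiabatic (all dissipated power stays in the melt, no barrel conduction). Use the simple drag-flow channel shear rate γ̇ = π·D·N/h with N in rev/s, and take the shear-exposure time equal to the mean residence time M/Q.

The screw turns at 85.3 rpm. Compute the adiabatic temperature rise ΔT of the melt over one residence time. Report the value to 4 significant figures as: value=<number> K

value=6.966 K

Throughput in SI: Q_s = 197.4 kg/h ÷ 3600 s/h = 0.0548333 kg/s
t_res = M / Q_s = 10.38 / 0.0548333 = 189.301 s
Convert to SI: D = 0.0333 m, h = 0.00966 m, N = 85.3/60 = 1.42167 rev/s
γ̇ = π D N / h = (π)(0.0333)(1.42167) / 0.00966 = 15.3962 s⁻¹
ΔT = η·γ̇²·t_res/(ρ·cp) = [304 × 15.3962² × 189.301] / [1227 × 1596] = 6.96592 K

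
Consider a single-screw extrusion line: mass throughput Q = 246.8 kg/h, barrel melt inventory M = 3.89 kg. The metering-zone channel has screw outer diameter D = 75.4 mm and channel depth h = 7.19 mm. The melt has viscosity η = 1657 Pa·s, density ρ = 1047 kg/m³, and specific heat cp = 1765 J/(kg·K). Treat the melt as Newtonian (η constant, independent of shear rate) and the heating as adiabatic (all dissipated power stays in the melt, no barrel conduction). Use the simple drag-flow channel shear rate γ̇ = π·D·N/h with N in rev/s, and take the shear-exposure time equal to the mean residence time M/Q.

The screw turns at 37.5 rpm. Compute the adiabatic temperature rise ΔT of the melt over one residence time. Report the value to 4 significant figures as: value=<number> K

value=21.57 K

Convert throughput: Q = 246.8 kg/h = 246.8/3600 = 0.0685556 kg/s
Mean residence time: t_res = M/Q_s = 3.89 kg / 0.0685556 kg/s = 56.7423 s
Convert to SI: D = 0.0754 m, h = 0.00719 m, N = 37.5/60 = 0.625 rev/s
γ̇ = π·D·N / h = π · 0.0754 · 0.625 / 0.00719 = 20.5908 s⁻¹
ΔT = η·γ̇²·t_res / (ρ·cp) = 1657 · (20.5908)² · 56.7423 / (1047 · 1765) = 21.5716 K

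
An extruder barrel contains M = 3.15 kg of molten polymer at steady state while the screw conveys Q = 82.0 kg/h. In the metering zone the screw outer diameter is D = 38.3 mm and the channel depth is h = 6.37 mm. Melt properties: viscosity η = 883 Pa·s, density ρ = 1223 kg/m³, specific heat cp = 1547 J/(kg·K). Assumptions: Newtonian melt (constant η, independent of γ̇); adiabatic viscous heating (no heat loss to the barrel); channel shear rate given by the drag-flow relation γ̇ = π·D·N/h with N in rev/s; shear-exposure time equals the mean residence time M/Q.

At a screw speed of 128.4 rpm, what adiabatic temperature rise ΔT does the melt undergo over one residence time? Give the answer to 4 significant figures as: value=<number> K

value=105.5 K

Convert throughput: Q = 82.0 kg/h = 82.0/3600 = 0.0227778 kg/s
Mean residence time: t_res = M/Q_s = 3.15 kg / 0.0227778 kg/s = 138.293 s
Geometry in metres: D = 38.3 mm → 0.0383 m, h = 6.37 mm → 0.00637 m; screw speed N = 128.4 rpm = 2.14 rev/s
γ̇ = π·D·N / h = π · 0.0383 · 2.14 / 0.00637 = 40.4225 s⁻¹
ΔT = η·γ̇²·t_res/(ρ·cp) = [883 × 40.4225² × 138.293] / [1223 × 1547] = 105.46 K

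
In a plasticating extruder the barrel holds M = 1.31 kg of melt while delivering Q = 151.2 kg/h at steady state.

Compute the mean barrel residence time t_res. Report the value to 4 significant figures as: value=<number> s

value=31.19 s

Throughput in SI: Q_s = 151.2 kg/h ÷ 3600 s/h = 0.042 kg/s
t_res = M / Q_s = 1.31 / 0.042 = 31.1905 s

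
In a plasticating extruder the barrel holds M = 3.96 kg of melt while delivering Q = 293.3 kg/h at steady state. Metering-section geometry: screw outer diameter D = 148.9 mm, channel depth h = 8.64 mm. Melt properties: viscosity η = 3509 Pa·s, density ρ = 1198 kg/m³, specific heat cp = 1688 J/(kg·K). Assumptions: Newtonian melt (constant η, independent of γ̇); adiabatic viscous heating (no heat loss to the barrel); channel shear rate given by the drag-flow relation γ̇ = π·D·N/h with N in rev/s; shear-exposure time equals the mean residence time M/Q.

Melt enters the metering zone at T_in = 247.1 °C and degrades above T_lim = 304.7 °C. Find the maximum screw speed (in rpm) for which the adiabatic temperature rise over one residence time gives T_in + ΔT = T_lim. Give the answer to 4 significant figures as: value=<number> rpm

value=28.96 rpm

Convert throughput: Q = 293.3 kg/h = 293.3/3600 = 0.0814722 kg/s
t_res = M / Q_s = 3.96 ÷ 0.0814722 = 48.6055 s
Geometry in SI: D = 148.9 mm → 0.1489 m, h = 8.64 mm → 0.00864 m
Allowable rise: ΔT_a = T_lim − T_in = 304.7 − 247.1 = 57.6 K
γ̇_max² = ΔT_a·ρ·cp/(η·t_res) = 57.6·1198·1688/(3509·48.6055) = 682.94 s⁻²
Take the square root: γ̇_max = √(682.94) = 26.1331 s⁻¹
Solve γ̇ = πDN/h for N: N_max = γ̇_max·h/(π·D) = 26.1331 × 0.00864 / (π × 0.1489) = 0.482681 rev/s = 28.9609 rpm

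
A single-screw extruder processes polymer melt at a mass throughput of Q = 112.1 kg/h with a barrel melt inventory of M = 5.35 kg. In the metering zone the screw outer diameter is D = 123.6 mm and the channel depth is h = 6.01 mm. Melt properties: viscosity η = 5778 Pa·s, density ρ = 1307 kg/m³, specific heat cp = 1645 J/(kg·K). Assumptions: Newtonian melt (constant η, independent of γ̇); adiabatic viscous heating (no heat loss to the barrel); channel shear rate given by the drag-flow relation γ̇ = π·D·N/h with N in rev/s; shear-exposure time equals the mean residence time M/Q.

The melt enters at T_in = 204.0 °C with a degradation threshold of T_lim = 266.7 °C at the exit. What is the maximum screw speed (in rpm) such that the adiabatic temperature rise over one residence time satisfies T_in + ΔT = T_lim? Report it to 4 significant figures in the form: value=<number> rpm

value=10.82 rpm

Q_s = Q / 3600 = 112.1 / 3600 = 0.0311389 kg/s
t_res = M / Q_s = 5.35 ÷ 0.0311389 = 171.811 s
Convert to metres: D = 0.1236 m, h = 0.00601 m
ΔT_a = T_lim − T_in = 266.7 − 204.0 = 62.7 K
γ̇_max² = ΔT_a·ρ·cp / (η·t_res) = [62.7 × 1307 × 1645] / [5778 × 171.811] = 135.794 s⁻²
Take the square root: γ̇_max = √(135.794) = 11.6531 s⁻¹
N_max = γ̇_max h / (πD) = 11.6531·0.00601/(π·0.1236) = 0.180363 rev/s → ×60 = 10.8218 rpm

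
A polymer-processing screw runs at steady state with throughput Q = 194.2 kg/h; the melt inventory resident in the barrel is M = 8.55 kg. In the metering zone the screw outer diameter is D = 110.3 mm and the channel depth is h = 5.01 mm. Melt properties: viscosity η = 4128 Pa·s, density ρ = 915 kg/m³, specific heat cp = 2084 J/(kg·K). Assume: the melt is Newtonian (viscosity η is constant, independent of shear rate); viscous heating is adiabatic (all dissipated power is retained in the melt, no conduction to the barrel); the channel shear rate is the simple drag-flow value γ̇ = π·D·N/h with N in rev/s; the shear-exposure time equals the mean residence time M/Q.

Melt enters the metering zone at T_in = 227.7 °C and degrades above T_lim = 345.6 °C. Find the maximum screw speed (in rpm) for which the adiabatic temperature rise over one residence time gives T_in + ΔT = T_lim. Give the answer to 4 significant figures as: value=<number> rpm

value=16.08 rpm

Convert throughput: Q = 194.2 kg/h = 194.2/3600 = 0.0539444 kg/s
t_res = M / Q_s = 8.55 / 0.0539444 = 158.496 s
Geometry in SI: D = 110.3 mm → 0.1103 m, h = 5.01 mm → 0.00501 m
Allowable rise: ΔT_a = T_lim − T_in = 345.6 − 227.7 = 117.9 K
γ̇_max² = ΔT_a·ρ·cp/(η·t_res) = 117.9·915·2084/(4128·158.496) = 343.616 s⁻²
γ̇_max = sqrt(343.616) = 18.5369 s⁻¹
Solve γ̇ = πDN/h for N: N_max = γ̇_max·h/(π·D) = 18.5369 × 0.00501 / (π × 0.1103) = 0.268009 rev/s = 16.0805 rpm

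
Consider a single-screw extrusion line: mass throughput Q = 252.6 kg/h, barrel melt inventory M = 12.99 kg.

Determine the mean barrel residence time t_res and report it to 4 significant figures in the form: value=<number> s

value=185.1 s

Throughput in SI: Q_s = 252.6 kg/h ÷ 3600 s/h = 0.0701667 kg/s
Mean residence time: t_res = M/Q_s = 12.99 kg / 0.0701667 kg/s = 185.131 s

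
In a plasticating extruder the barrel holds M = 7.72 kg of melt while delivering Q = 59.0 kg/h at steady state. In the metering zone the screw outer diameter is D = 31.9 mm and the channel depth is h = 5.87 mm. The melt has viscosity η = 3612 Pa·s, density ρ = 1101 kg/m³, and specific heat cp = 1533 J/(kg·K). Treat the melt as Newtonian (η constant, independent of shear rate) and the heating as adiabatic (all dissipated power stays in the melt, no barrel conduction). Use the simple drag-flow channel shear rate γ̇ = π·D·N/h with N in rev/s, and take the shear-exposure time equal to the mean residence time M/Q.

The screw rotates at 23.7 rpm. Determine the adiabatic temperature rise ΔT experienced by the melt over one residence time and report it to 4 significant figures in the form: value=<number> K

Convert throughput: Q = 59.0 kg/h = 59.0/3600 = 0.0163889 kg/s
Mean residence time: t_res = M/Q_s = 7.72 kg / 0.0163889 kg/s = 471.051 s
Geometry in metres: D = 31.9 mm → 0.0319 m, h = 5.87 mm → 0.00587 m; screw speed N = 23.7 rpm = 0.395 rev/s
γ̇ = π D N / h = (π)(0.0319)(0.395) / 0.00587 = 6.74372 s⁻¹
ΔT = η·γ̇²·t_res / (ρ·cp) = 3612 · (6.74372)² · 471.051 / (1101 · 1533) = 45.8443 K

value=45.84 K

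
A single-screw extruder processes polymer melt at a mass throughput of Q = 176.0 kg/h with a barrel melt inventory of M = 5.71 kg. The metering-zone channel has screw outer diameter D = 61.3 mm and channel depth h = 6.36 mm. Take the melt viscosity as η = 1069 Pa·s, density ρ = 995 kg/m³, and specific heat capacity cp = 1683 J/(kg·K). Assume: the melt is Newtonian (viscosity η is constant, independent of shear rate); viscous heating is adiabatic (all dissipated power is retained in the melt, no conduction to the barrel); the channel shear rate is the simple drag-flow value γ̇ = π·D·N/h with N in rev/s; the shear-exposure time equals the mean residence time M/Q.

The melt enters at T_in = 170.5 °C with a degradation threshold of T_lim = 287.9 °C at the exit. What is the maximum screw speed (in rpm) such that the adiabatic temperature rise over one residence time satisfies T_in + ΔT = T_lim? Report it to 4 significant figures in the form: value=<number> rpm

Q_s = Q / 3600 = 176.0 / 3600 = 0.0488889 kg/s
t_res = M / Q_s = 5.71 / 0.0488889 = 116.795 s
D = 61.3 mm = 0.0613 m;  h = 6.36 mm = 0.00636 m
ΔT_a = T_lim − T_in = 287.9 °C − 170.5 °C = 117.4 K
γ̇_max² = ΔT_a·ρ·cp / (η·t_res) = [117.4 × 995 × 1683] / [1069 × 116.795] = 1574.61 s⁻²
Take the square root: γ̇_max = √(1574.61) = 39.6813 s⁻¹
Solve γ̇ = πDN/h for N: N_max = γ̇_max·h/(π·D) = 39.6813 × 0.00636 / (π × 0.0613) = 1.31049 rev/s = 78.6292 rpm

value=78.63 rpm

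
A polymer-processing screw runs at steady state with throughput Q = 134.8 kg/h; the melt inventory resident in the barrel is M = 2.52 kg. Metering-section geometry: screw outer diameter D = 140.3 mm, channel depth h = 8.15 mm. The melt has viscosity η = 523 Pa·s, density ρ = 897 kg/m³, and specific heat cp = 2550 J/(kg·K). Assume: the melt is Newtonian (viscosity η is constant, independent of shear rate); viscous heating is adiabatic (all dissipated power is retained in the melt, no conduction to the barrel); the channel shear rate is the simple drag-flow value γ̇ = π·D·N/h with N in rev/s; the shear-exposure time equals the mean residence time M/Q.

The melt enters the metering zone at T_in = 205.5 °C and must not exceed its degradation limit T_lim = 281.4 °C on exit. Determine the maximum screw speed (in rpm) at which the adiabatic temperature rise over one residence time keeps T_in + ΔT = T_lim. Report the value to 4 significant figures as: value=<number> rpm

Convert throughput: Q = 134.8 kg/h = 134.8/3600 = 0.0374444 kg/s
t_res = M / Q_s = 2.52 ÷ 0.0374444 = 67.2997 s
Convert to metres: D = 0.1403 m, h = 0.00815 m
Allowable rise: ΔT_a = T_lim − T_in = 281.4 − 205.5 = 75.9 K
γ̇_max² = ΔT_a·ρ·cp / (η·t_res) = [75.9 × 897 × 2550] / [523 × 67.2997] = 4932.41 s⁻²
Take the square root: γ̇_max = √(4932.41) = 70.2312 s⁻¹
Solve γ̇ = πDN/h for N: N_max = γ̇_max·h/(π·D) = 70.2312 × 0.00815 / (π × 0.1403) = 1.29861 rev/s = 77.9168 rpm

value=77.92 rpm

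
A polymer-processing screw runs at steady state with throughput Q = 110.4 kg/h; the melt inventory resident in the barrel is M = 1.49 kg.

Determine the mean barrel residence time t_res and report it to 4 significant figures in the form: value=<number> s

Throughput in SI: Q_s = 110.4 kg/h ÷ 3600 s/h = 0.0306667 kg/s
Mean residence time: t_res = M/Q_s = 1.49 kg / 0.0306667 kg/s = 48.587 s

value=48.59 s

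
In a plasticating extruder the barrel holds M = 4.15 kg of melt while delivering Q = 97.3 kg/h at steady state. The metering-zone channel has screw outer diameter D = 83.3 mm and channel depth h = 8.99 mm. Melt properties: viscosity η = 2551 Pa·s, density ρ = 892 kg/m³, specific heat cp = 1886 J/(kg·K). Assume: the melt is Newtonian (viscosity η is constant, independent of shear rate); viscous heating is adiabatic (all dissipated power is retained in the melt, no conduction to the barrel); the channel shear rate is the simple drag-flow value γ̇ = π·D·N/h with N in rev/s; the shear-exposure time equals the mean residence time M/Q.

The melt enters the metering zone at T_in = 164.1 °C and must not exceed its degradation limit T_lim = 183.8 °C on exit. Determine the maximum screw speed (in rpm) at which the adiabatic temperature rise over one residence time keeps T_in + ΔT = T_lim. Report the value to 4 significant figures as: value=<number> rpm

value=18.96 rpm

Throughput in SI: Q_s = 97.3 kg/h ÷ 3600 s/h = 0.0270278 kg/s
Mean residence time: t_res = M/Q_s = 4.15 kg / 0.0270278 kg/s = 153.546 s
Geometry in SI: D = 83.3 mm → 0.0833 m, h = 8.99 mm → 0.00899 m
ΔT_a = T_lim − T_in = 183.8 °C − 164.1 °C = 19.7 K
γ̇_max² = ΔT_a·ρ·cp / (η·t_res) = [19.7 × 892 × 1886] / [2551 × 153.546] = 84.6106 s⁻²
γ̇_max = sqrt(84.6106) = 9.1984 s⁻¹
Solve γ̇ = πDN/h for N: N_max = γ̇_max·h/(π·D) = 9.1984 × 0.00899 / (π × 0.0833) = 0.315993 rev/s = 18.9596 rpm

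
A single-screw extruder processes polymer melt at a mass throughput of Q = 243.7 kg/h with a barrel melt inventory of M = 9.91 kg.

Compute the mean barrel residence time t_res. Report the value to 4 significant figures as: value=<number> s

value=146.4 s

Throughput in SI: Q_s = 243.7 kg/h ÷ 3600 s/h = 0.0676944 kg/s
Mean residence time: t_res = M/Q_s = 9.91 kg / 0.0676944 kg/s = 146.393 s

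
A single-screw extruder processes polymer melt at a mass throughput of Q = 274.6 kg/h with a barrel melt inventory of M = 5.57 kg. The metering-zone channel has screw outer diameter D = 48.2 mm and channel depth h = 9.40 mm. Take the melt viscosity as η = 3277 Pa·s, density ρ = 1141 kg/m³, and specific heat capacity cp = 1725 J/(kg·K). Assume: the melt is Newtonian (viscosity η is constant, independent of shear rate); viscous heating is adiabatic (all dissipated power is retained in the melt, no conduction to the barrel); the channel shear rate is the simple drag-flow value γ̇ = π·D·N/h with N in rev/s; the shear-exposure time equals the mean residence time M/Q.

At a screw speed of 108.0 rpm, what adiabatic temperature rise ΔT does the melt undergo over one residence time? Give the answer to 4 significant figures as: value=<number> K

value=102.2 K

Q_s = Q / 3600 = 274.6 / 3600 = 0.0762778 kg/s
t_res = M / Q_s = 5.57 ÷ 0.0762778 = 73.0226 s
Geometry in metres: D = 48.2 mm → 0.0482 m, h = 9.40 mm → 0.0094 m; screw speed N = 108.0 rpm = 1.8 rev/s
γ̇ = π·D·N / h = π · 0.0482 · 1.8 / 0.0094 = 28.9962 s⁻¹
Adiabatic rise: ΔT = η γ̇² t_res / (ρ cp) = 3277·(28.9962)²·73.0226 / (1141·1725) = 102.221 K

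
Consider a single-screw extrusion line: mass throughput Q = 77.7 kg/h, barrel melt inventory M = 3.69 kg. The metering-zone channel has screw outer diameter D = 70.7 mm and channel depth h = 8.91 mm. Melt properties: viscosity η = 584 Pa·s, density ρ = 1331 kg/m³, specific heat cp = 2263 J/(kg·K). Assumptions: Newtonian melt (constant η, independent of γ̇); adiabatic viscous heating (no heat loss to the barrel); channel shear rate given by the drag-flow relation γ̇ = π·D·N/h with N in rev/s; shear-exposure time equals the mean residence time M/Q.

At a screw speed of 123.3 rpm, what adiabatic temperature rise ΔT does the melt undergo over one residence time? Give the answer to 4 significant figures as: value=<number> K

value=86.99 K

Q_s = Q / 3600 = 77.7 / 3600 = 0.0215833 kg/s
Mean residence time: t_res = M/Q_s = 3.69 kg / 0.0215833 kg/s = 170.965 s
Convert to SI: D = 0.0707 m, h = 0.00891 m, N = 123.3/60 = 2.055 rev/s
γ̇ = π·D·N / h = π · 0.0707 · 2.055 / 0.00891 = 51.2275 s⁻¹
ΔT = η·γ̇²·t_res / (ρ·cp) = 584 · (51.2275)² · 170.965 / (1331 · 2263) = 86.9891 K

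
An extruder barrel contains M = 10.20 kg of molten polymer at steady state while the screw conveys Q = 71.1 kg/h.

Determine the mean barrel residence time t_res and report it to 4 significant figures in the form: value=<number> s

value=516.5 s

Convert throughput: Q = 71.1 kg/h = 71.1/3600 = 0.01975 kg/s
t_res = M / Q_s = 10.20 ÷ 0.01975 = 516.456 s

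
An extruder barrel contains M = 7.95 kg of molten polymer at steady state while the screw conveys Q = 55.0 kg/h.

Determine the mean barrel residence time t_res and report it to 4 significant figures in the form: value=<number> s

Throughput in SI: Q_s = 55.0 kg/h ÷ 3600 s/h = 0.0152778 kg/s
t_res = M / Q_s = 7.95 / 0.0152778 = 520.364 s

value=520.4 s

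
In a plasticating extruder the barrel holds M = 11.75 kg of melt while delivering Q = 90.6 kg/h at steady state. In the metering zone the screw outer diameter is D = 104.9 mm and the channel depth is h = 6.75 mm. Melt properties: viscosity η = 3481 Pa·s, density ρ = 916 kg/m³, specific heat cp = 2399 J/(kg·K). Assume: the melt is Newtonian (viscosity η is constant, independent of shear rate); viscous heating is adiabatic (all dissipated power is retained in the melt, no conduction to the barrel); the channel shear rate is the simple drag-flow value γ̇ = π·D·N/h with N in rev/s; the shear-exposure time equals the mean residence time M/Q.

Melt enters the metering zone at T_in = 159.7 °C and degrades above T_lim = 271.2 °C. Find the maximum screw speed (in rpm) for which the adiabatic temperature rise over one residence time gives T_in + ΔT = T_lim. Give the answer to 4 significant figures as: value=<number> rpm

Throughput in SI: Q_s = 90.6 kg/h ÷ 3600 s/h = 0.0251667 kg/s
t_res = M / Q_s = 11.75 / 0.0251667 = 466.887 s
Geometry in SI: D = 104.9 mm → 0.1049 m, h = 6.75 mm → 0.00675 m
Allowable rise: ΔT_a = T_lim − T_in = 271.2 − 159.7 = 111.5 K
γ̇_max² = ΔT_a·ρ·cp / (η·t_res) = [111.5 × 916 × 2399] / [3481 × 466.887] = 150.759 s⁻²
Take the square root: γ̇_max = √(150.759) = 12.2784 s⁻¹
N_max = γ̇_max·h / (π·D) = 12.2784 · 0.00675 / (π · 0.1049) = 0.25149 rev/s = 15.0894 rpm

value=15.09 rpm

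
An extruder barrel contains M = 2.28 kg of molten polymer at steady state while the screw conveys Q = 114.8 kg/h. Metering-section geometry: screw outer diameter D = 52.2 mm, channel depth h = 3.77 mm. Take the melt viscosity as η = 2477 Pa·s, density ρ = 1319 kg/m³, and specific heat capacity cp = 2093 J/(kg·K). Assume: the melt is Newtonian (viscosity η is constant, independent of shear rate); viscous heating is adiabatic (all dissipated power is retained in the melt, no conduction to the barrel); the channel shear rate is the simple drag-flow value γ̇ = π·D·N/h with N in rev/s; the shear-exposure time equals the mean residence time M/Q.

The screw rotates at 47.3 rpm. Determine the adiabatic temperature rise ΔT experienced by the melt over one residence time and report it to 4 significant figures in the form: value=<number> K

value=75.44 K

Q_s = Q / 3600 = 114.8 / 3600 = 0.0318889 kg/s
Mean residence time: t_res = M/Q_s = 2.28 kg / 0.0318889 kg/s = 71.4983 s
Convert to SI: D = 0.0522 m, h = 0.00377 m, N = 47.3/60 = 0.788333 rev/s
Shear rate: γ̇ = πDN/h = π·0.0522·0.788333/0.00377 = 34.2917 s⁻¹
Adiabatic rise: ΔT = η γ̇² t_res / (ρ cp) = 2477·(34.2917)²·71.4983 / (1319·2093) = 75.4372 K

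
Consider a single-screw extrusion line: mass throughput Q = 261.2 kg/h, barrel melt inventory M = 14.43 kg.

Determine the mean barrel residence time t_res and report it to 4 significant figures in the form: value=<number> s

value=198.9 s

Convert throughput: Q = 261.2 kg/h = 261.2/3600 = 0.0725556 kg/s
t_res = M / Q_s = 14.43 ÷ 0.0725556 = 198.882 s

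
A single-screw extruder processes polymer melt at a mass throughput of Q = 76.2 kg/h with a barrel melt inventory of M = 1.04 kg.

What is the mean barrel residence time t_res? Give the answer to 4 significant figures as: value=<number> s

value=49.13 s

Throughput in SI: Q_s = 76.2 kg/h ÷ 3600 s/h = 0.0211667 kg/s
t_res = M / Q_s = 1.04 ÷ 0.0211667 = 49.1339 s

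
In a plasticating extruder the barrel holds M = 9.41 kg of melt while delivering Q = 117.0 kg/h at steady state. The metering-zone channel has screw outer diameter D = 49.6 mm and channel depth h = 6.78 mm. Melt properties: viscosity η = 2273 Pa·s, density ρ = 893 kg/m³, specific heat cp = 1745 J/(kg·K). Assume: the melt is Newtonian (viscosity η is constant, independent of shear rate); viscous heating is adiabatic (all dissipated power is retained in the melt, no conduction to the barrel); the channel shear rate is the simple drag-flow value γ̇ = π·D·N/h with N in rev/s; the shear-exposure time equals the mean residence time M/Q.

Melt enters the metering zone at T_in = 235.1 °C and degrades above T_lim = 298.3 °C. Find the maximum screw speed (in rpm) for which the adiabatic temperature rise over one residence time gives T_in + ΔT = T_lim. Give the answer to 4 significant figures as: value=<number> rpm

Throughput in SI: Q_s = 117.0 kg/h ÷ 3600 s/h = 0.0325 kg/s
Mean residence time: t_res = M/Q_s = 9.41 kg / 0.0325 kg/s = 289.538 s
Geometry in SI: D = 49.6 mm → 0.0496 m, h = 6.78 mm → 0.00678 m
ΔT_a = T_lim − T_in = 298.3 °C − 235.1 °C = 63.2 K
γ̇_max² = ΔT_a·ρ·cp / (η·t_res) = [63.2 × 893 × 1745] / [2273 × 289.538] = 149.644 s⁻²
γ̇_max = √149.644 = 12.2329 s⁻¹
N_max = γ̇_max·h / (π·D) = 12.2329 · 0.00678 / (π · 0.0496) = 0.532264 rev/s = 31.9359 rpm

value=31.94 rpm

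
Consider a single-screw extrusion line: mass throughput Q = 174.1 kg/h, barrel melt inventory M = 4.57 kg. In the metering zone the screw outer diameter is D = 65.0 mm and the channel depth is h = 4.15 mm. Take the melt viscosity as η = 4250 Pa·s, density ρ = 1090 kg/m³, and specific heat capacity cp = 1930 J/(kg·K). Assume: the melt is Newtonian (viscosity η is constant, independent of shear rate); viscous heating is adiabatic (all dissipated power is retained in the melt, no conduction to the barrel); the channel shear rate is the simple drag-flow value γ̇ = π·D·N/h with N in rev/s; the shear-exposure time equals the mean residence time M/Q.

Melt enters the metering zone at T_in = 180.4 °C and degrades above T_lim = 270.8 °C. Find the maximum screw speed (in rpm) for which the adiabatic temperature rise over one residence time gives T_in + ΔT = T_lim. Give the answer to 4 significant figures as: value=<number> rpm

value=26.53 rpm

Convert throughput: Q = 174.1 kg/h = 174.1/3600 = 0.0483611 kg/s
t_res = M / Q_s = 4.57 / 0.0483611 = 94.4974 s
Convert to metres: D = 0.065 m, h = 0.00415 m
ΔT_a = T_lim − T_in = 270.8 − 180.4 = 90.4 K
Invert ΔT = ηγ̇²t_res/(ρcp) for γ̇: γ̇_max² = ΔT_a ρ cp / (η t_res) = 90.4·1090·1930 / (4250·94.4974) = 473.526 s⁻²
Take the square root: γ̇_max = √(473.526) = 21.7606 s⁻¹
N_max = γ̇_max h / (πD) = 21.7606·0.00415/(π·0.065) = 0.442239 rev/s → ×60 = 26.5343 rpm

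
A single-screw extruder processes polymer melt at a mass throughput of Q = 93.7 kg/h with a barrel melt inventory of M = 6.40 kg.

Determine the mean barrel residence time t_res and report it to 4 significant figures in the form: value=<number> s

value=245.9 s

Q_s = Q / 3600 = 93.7 / 3600 = 0.0260278 kg/s
t_res = M / Q_s = 6.40 ÷ 0.0260278 = 245.891 s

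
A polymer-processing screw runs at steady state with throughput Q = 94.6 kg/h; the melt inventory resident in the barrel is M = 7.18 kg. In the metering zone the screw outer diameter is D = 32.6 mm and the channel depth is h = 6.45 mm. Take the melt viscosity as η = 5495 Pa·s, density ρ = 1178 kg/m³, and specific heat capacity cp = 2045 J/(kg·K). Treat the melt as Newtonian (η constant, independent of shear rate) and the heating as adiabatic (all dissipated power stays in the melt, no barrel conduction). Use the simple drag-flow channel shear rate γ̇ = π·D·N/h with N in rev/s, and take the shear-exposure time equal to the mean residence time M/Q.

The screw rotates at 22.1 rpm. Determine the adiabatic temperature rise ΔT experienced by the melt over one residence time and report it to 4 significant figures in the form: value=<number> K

Q_s = Q / 3600 = 94.6 / 3600 = 0.0262778 kg/s
t_res = M / Q_s = 7.18 / 0.0262778 = 273.235 s
D = 32.6 mm = 0.0326 m;  h = 6.45 mm = 0.00645 m;  N = 22.1 rpm / 60 = 0.368333 rev/s
Shear rate: γ̇ = πDN/h = π·0.0326·0.368333/0.00645 = 5.84856 s⁻¹
ΔT = η·γ̇²·t_res / (ρ·cp) = 5495 · (5.84856)² · 273.235 / (1178 · 2045) = 21.3188 K

value=21.32 K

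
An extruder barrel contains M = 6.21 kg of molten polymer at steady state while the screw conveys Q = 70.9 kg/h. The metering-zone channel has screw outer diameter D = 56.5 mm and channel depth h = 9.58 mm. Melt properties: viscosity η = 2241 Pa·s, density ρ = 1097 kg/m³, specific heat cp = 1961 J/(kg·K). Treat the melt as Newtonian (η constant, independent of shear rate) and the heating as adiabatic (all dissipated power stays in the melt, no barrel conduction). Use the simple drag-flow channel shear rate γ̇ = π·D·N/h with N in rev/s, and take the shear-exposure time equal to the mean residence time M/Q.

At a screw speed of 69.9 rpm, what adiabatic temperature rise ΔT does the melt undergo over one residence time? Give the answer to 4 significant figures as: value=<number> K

Throughput in SI: Q_s = 70.9 kg/h ÷ 3600 s/h = 0.0196944 kg/s
Mean residence time: t_res = M/Q_s = 6.21 kg / 0.0196944 kg/s = 315.317 s
D = 56.5 mm = 0.0565 m;  h = 9.58 mm = 0.00958 m;  N = 69.9 rpm / 60 = 1.165 rev/s
Shear rate: γ̇ = πDN/h = π·0.0565·1.165/0.00958 = 21.5853 s⁻¹
Adiabatic rise: ΔT = η γ̇² t_res / (ρ cp) = 2241·(21.5853)²·315.317 / (1097·1961) = 153.046 K

value=153.0 K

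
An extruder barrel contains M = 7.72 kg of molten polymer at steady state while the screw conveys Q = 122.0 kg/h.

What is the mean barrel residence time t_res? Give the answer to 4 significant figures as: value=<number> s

Q_s = Q / 3600 = 122.0 / 3600 = 0.0338889 kg/s
Mean residence time: t_res = M/Q_s = 7.72 kg / 0.0338889 kg/s = 227.803 s

value=227.8 s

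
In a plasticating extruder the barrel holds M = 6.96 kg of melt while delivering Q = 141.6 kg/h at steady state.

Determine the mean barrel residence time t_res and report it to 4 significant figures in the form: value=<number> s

Throughput in SI: Q_s = 141.6 kg/h ÷ 3600 s/h = 0.0393333 kg/s
Mean residence time: t_res = M/Q_s = 6.96 kg / 0.0393333 kg/s = 176.949 s

value=176.9 s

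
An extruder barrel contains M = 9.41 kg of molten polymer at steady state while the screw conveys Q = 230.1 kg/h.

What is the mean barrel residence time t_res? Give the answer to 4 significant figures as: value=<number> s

Throughput in SI: Q_s = 230.1 kg/h ÷ 3600 s/h = 0.0639167 kg/s
t_res = M / Q_s = 9.41 / 0.0639167 = 147.223 s

value=147.2 s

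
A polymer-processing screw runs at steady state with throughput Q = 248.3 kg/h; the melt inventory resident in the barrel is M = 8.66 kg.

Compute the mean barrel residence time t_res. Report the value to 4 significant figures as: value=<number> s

Throughput in SI: Q_s = 248.3 kg/h ÷ 3600 s/h = 0.0689722 kg/s
t_res = M / Q_s = 8.66 ÷ 0.0689722 = 125.558 s

value=125.6 s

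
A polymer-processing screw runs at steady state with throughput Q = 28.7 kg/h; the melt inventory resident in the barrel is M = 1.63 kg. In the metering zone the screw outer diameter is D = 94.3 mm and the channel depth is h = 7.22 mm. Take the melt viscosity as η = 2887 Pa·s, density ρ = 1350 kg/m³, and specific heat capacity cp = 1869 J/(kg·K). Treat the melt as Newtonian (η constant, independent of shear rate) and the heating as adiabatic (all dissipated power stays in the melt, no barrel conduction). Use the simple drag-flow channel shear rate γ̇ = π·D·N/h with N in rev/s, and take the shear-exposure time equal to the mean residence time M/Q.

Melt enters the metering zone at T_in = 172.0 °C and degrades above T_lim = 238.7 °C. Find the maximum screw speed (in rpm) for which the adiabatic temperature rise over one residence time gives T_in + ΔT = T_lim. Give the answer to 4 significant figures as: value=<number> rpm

value=24.69 rpm

Convert throughput: Q = 28.7 kg/h = 28.7/3600 = 0.00797222 kg/s
Mean residence time: t_res = M/Q_s = 1.63 kg / 0.00797222 kg/s = 204.46 s
D = 94.3 mm = 0.0943 m;  h = 7.22 mm = 0.00722 m
Allowable rise: ΔT_a = T_lim − T_in = 238.7 − 172.0 = 66.7 K
γ̇_max² = ΔT_a·ρ·cp/(η·t_res) = 66.7·1350·1869/(2887·204.46) = 285.111 s⁻²
γ̇_max = sqrt(285.111) = 16.8852 s⁻¹
N_max = γ̇_max·h / (π·D) = 16.8852 · 0.00722 / (π · 0.0943) = 0.411512 rev/s = 24.6907 rpm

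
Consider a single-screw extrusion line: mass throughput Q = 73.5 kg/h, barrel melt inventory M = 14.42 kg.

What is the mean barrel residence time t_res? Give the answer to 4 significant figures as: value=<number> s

value=706.3 s

Convert throughput: Q = 73.5 kg/h = 73.5/3600 = 0.0204167 kg/s
t_res = M / Q_s = 14.42 / 0.0204167 = 706.286 s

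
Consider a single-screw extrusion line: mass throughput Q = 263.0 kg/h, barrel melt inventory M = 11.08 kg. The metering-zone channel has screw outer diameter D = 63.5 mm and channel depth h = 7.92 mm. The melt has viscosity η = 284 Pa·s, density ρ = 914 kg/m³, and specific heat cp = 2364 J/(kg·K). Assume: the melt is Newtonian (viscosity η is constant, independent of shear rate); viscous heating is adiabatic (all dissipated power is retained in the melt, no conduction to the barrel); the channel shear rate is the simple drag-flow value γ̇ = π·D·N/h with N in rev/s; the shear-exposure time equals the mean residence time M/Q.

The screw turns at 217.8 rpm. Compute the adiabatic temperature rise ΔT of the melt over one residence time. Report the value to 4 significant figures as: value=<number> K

value=166.7 K

Q_s = Q / 3600 = 263.0 / 3600 = 0.0730556 kg/s
Mean residence time: t_res = M/Q_s = 11.08 kg / 0.0730556 kg/s = 151.665 s
Convert to SI: D = 0.0635 m, h = 0.00792 m, N = 217.8/60 = 3.63 rev/s
Shear rate: γ̇ = πDN/h = π·0.0635·3.63/0.00792 = 91.4334 s⁻¹
ΔT = η·γ̇²·t_res/(ρ·cp) = [284 × 91.4334² × 151.665] / [914 × 2364] = 166.656 K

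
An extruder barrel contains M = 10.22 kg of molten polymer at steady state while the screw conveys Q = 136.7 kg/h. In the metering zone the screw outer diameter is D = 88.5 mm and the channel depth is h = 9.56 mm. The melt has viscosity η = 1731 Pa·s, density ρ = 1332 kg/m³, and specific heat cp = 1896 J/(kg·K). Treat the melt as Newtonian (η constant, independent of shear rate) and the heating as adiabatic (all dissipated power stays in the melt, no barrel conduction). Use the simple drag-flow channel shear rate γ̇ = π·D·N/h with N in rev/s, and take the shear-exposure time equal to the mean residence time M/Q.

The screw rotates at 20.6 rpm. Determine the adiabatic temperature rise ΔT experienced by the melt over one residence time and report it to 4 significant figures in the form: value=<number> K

Throughput in SI: Q_s = 136.7 kg/h ÷ 3600 s/h = 0.0379722 kg/s
t_res = M / Q_s = 10.22 ÷ 0.0379722 = 269.144 s
Geometry in metres: D = 88.5 mm → 0.0885 m, h = 9.56 mm → 0.00956 m; screw speed N = 20.6 rpm = 0.343333 rev/s
Shear rate: γ̇ = πDN/h = π·0.0885·0.343333/0.00956 = 9.98507 s⁻¹
ΔT = η·γ̇²·t_res / (ρ·cp) = 1731 · (9.98507)² · 269.144 / (1332 · 1896) = 18.3925 K

value=18.39 K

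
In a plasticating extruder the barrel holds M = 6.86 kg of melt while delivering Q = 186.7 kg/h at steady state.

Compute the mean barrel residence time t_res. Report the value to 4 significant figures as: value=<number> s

Convert throughput: Q = 186.7 kg/h = 186.7/3600 = 0.0518611 kg/s
t_res = M / Q_s = 6.86 / 0.0518611 = 132.276 s

value=132.3 s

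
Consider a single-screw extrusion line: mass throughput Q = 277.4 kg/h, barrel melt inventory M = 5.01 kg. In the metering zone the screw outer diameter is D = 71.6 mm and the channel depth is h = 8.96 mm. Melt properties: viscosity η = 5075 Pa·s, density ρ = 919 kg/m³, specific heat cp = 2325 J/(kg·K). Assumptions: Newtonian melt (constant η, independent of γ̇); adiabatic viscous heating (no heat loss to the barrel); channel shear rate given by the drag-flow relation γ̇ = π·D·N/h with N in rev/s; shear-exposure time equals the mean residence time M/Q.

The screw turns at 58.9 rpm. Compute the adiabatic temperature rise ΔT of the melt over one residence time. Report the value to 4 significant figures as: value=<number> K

Throughput in SI: Q_s = 277.4 kg/h ÷ 3600 s/h = 0.0770556 kg/s
t_res = M / Q_s = 5.01 / 0.0770556 = 65.018 s
Geometry in metres: D = 71.6 mm → 0.0716 m, h = 8.96 mm → 0.00896 m; screw speed N = 58.9 rpm = 0.981667 rev/s
Shear rate: γ̇ = πDN/h = π·0.0716·0.981667/0.00896 = 24.6444 s⁻¹
ΔT = η·γ̇²·t_res / (ρ·cp) = 5075 · (24.6444)² · 65.018 / (919 · 2325) = 93.7927 K

value=93.79 K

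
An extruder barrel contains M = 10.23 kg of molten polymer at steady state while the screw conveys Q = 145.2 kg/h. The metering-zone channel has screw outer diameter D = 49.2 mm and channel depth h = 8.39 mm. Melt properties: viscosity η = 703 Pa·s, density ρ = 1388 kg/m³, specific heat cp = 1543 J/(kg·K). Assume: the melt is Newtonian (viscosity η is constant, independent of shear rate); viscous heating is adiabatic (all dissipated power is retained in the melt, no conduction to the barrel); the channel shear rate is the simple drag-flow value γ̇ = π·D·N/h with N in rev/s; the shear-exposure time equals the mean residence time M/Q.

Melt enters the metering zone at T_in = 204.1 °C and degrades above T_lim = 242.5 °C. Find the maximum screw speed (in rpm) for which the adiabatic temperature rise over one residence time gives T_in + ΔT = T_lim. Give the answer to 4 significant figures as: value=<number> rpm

Q_s = Q / 3600 = 145.2 / 3600 = 0.0403333 kg/s
t_res = M / Q_s = 10.23 ÷ 0.0403333 = 253.636 s
Convert to metres: D = 0.0492 m, h = 0.00839 m
ΔT_a = T_lim − T_in = 242.5 − 204.1 = 38.4 K
γ̇_max² = ΔT_a·ρ·cp/(η·t_res) = 38.4·1388·1543/(703·253.636) = 461.232 s⁻²
γ̇_max = sqrt(461.232) = 21.4763 s⁻¹
N_max = γ̇_max h / (πD) = 21.4763·0.00839/(π·0.0492) = 1.16575 rev/s → ×60 = 69.9452 rpm

value=69.95 rpm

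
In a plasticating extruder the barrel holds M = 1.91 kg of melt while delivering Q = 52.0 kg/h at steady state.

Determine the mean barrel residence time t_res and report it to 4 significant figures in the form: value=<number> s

Throughput in SI: Q_s = 52.0 kg/h ÷ 3600 s/h = 0.0144444 kg/s
t_res = M / Q_s = 1.91 ÷ 0.0144444 = 132.231 s

value=132.2 s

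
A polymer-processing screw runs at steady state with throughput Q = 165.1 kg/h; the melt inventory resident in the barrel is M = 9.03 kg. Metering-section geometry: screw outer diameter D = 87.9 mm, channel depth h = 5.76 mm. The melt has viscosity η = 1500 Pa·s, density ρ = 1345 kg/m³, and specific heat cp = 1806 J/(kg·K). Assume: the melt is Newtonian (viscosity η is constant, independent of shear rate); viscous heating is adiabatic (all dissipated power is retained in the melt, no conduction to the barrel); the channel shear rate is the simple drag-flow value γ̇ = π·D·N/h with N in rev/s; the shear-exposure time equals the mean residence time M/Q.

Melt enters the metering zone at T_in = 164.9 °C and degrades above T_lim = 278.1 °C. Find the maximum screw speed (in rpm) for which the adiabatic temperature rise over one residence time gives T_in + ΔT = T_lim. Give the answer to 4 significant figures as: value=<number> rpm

value=38.19 rpm

Throughput in SI: Q_s = 165.1 kg/h ÷ 3600 s/h = 0.0458611 kg/s
t_res = M / Q_s = 9.03 / 0.0458611 = 196.899 s
D = 87.9 mm = 0.0879 m;  h = 5.76 mm = 0.00576 m
ΔT_a = T_lim − T_in = 278.1 °C − 164.9 °C = 113.2 K
γ̇_max² = ΔT_a·ρ·cp / (η·t_res) = [113.2 × 1345 × 1806] / [1500 × 196.899] = 931.005 s⁻²
Take the square root: γ̇_max = √(931.005) = 30.5124 s⁻¹
N_max = γ̇_max·h / (π·D) = 30.5124 · 0.00576 / (π · 0.0879) = 0.636443 rev/s = 38.1866 rpm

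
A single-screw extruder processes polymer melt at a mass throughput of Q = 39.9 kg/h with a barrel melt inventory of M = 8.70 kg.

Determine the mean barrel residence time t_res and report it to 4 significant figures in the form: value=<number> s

Q_s = Q / 3600 = 39.9 / 3600 = 0.0110833 kg/s
t_res = M / Q_s = 8.70 ÷ 0.0110833 = 784.962 s

value=785.0 s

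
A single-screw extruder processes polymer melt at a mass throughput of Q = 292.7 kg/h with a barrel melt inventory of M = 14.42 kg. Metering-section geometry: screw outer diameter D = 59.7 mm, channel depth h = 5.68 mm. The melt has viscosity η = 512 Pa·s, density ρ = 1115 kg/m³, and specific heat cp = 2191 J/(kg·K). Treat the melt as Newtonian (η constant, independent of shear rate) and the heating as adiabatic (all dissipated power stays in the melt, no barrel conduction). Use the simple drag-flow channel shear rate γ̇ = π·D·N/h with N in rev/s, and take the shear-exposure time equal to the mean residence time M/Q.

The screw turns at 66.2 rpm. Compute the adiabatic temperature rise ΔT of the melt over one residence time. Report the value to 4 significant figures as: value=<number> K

Convert throughput: Q = 292.7 kg/h = 292.7/3600 = 0.0813056 kg/s
t_res = M / Q_s = 14.42 ÷ 0.0813056 = 177.356 s
Geometry in metres: D = 59.7 mm → 0.0597 m, h = 5.68 mm → 0.00568 m; screw speed N = 66.2 rpm = 1.10333 rev/s
γ̇ = π D N / h = (π)(0.0597)(1.10333) / 0.00568 = 36.432 s⁻¹
Adiabatic rise: ΔT = η γ̇² t_res / (ρ cp) = 512·(36.432)²·177.356 / (1115·2191) = 49.3359 K

value=49.34 K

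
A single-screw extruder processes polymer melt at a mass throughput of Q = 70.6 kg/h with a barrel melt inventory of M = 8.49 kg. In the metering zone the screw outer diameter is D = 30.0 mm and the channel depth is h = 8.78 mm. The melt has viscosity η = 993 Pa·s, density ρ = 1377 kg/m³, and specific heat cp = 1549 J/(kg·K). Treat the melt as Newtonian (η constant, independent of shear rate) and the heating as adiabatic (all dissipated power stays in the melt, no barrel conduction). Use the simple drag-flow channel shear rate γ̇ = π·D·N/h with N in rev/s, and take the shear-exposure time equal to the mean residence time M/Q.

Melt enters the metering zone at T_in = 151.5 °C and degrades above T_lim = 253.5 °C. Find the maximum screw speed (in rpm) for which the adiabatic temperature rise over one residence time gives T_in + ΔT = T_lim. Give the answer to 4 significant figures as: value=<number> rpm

Q_s = Q / 3600 = 70.6 / 3600 = 0.0196111 kg/s
Mean residence time: t_res = M/Q_s = 8.49 kg / 0.0196111 kg/s = 432.918 s
Geometry in SI: D = 30.0 mm → 0.03 m, h = 8.78 mm → 0.00878 m
Allowable rise: ΔT_a = T_lim − T_in = 253.5 − 151.5 = 102 K
Invert ΔT = ηγ̇²t_res/(ρcp) for γ̇: γ̇_max² = ΔT_a ρ cp / (η t_res) = 102·1377·1549 / (993·432.918) = 506.094 s⁻²
Take the square root: γ̇_max = √(506.094) = 22.4965 s⁻¹
Solve γ̇ = πDN/h for N: N_max = γ̇_max·h/(π·D) = 22.4965 × 0.00878 / (π × 0.03) = 2.09575 rev/s = 125.745 rpm

value=125.7 rpm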